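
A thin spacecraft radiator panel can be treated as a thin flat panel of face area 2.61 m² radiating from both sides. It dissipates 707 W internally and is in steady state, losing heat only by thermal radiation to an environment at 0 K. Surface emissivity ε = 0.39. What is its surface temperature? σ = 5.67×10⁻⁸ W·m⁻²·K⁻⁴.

Steady state: internal power = radiated power, P = εσA T⁴.
Radiating area A = 2·2.61 = 5.220 m².
T⁴ = P/(εσA) = 707/(0.39·5.67×10⁻⁸·5.220) = 6.125×10⁹ K⁴.
T = (6.125×10⁹)^(1/4).

T ≈ 280 K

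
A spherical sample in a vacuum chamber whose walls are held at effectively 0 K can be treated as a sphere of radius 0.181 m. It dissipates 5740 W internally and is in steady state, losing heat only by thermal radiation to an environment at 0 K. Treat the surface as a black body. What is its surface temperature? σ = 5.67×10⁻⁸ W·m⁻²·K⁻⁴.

T ≈ 704 K

Steady state: internal power = radiated power, P = εσA T⁴.
Radiating area A = 4πr² = 0.4117 m².
T⁴ = P/(εσA) = 5740/(1.0·5.67×10⁻⁸·0.4117) = 2.459×10¹¹ K⁴.
T = (2.459×10¹¹)^(1/4).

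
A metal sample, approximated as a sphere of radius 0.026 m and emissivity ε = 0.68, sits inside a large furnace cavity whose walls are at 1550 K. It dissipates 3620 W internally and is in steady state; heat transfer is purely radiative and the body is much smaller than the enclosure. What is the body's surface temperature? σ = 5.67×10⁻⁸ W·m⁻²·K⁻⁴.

For a small grey body in a large enclosure, net radiated power = εσA(T⁴ − T_w⁴).
Steady state: P = εσA(T⁴ − T_w⁴) with A = 4πr² = 0.008495 m².
T⁴ = P/(εσA) + T_w⁴ = 3620/(0.68·5.67×10⁻⁸·0.008495) + (1550)⁴
    = 1.105×10¹³ + 5.772×10¹² = 1.682×10¹³ K⁴.

T ≈ 2030 K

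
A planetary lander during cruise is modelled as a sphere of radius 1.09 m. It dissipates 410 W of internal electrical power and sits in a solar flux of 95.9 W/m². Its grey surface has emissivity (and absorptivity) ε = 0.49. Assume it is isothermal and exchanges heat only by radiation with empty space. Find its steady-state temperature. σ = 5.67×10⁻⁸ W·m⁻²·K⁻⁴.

T ≈ 194 K

At steady state, absorbed solar power + internal power = radiated power.
Absorbed: α·S·A_cross = 0.49·95.9·3.733 = 175.4 W (cross-section πr²).
Total input = 175.4 + 410 = 585.4 W.
Radiated: εσ·A_surf·T⁴ with A_surf = 4πr² = 14.93 m².
T⁴ = 585.4/(0.49·5.67×10⁻⁸·14.93) = 1.411×10⁹ K⁴.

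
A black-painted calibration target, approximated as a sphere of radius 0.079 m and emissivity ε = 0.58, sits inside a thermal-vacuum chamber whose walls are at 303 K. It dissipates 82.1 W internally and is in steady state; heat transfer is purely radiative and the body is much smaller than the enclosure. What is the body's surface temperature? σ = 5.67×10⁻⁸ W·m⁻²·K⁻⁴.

T ≈ 448 K

For a small grey body in a large enclosure, net radiated power = εσA(T⁴ − T_w⁴).
Steady state: P = εσA(T⁴ − T_w⁴) with A = 4πr² = 0.07843 m².
T⁴ = P/(εσA) + T_w⁴ = 82.1/(0.58·5.67×10⁻⁸·0.07843) + (303)⁴
    = 3.183×10¹⁰ + 8.429×10⁹ = 4.026×10¹⁰ K⁴.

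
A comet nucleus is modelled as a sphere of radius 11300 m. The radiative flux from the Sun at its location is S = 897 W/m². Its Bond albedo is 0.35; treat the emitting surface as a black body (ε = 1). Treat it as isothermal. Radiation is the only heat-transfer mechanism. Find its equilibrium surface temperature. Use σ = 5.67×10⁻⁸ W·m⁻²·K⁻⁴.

T ≈ 225 K

At equilibrium, absorbed power = emitted power.
Absorbing cross-section = πr² = 4.011×10⁸ m²; emitting surface = 4πr² = 1.605×10⁹ m² (ratio 4).
(1−a)S·A_cross = εσ·A_surf·T⁴  ⇒  T⁴ = (1−a)S/(4σ).
T⁴ = 0.650·897/(4·5.67×10⁻⁸) = 2.571×10⁹ K⁴.
T = (2.571×10⁹)^(1/4).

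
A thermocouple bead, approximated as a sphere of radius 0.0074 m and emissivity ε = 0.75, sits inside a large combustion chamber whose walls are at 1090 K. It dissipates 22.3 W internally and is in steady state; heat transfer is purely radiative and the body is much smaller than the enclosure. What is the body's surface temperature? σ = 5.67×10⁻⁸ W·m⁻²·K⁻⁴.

For a small grey body in a large enclosure, net radiated power = εσA(T⁴ − T_w⁴).
Steady state: P = εσA(T⁴ − T_w⁴) with A = 4πr² = 6.881×10⁻⁴ m².
T⁴ = P/(εσA) + T_w⁴ = 22.3/(0.75·5.67×10⁻⁸·6.881×10⁻⁴) + (1090)⁴
    = 7.621×10¹¹ + 1.412×10¹² = 2.174×10¹² K⁴.

T ≈ 1210 K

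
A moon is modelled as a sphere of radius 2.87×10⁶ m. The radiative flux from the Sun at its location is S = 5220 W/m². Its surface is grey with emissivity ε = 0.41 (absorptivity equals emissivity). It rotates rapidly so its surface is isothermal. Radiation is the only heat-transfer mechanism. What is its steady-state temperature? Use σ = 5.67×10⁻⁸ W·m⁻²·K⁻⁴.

T ≈ 389 K

At equilibrium, absorbed power = emitted power.
Absorbing cross-section = πr² = 2.588×10¹³ m²; emitting surface = 4πr² = 1.035×10¹⁴ m² (ratio 4).
εS·A_cross = εσ·A_surf·T⁴  ⇒  T⁴ = S/(4σ)   (ε cancels).
T⁴ = 5220/(4·5.67×10⁻⁸) = 2.302×10¹⁰ K⁴.
T = (2.302×10¹⁰)^(1/4).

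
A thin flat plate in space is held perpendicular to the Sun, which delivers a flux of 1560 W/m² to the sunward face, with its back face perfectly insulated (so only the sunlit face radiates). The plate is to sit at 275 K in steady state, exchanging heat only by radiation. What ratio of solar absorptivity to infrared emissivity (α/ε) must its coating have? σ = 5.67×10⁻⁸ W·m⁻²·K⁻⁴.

α/ε ≈ 0.208

Balance: αS·A = εσ·1A·T⁴ ⇒ α/ε = σT⁴/S.
α/ε = 5.67×10⁻⁸·(275)⁴/1560 = 5.67×10⁻⁸·5.719×10⁹/1560.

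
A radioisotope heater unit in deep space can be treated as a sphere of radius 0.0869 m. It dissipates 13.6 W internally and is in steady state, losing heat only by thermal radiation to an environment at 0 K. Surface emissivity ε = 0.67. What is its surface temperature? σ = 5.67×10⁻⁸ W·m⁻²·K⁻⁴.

Steady state: internal power = radiated power, P = εσA T⁴.
Radiating area A = 4πr² = 0.09490 m².
T⁴ = P/(εσA) = 13.6/(0.67·5.67×10⁻⁸·0.09490) = 3.773×10⁹ K⁴.
T = (3.773×10⁹)^(1/4).

T ≈ 248 K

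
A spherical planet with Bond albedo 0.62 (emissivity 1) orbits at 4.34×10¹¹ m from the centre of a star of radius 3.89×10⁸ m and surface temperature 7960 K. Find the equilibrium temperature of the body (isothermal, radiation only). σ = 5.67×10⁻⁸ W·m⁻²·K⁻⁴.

T ≈ 132 K

The star's surface emits σT_*⁴; at distance d the flux is S = σT_*⁴(R_*/d)².
S = 5.67×10⁻⁸·(7960)⁴·(3.89×10⁸/4.34×10¹¹)² = 182.9 W/m².
For an isothermal sphere T⁴ = (1−a)S/(4σ) = 3.064×10⁸ K⁴.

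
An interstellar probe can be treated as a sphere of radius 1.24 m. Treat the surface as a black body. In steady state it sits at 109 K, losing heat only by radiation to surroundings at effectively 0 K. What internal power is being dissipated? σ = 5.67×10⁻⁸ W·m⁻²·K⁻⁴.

Steady state: P = εσA T⁴.
A = 4πr² = 19.32 m²; T⁴ = (109)⁴ = 1.412×10⁸ K⁴.
P = 1.0 × 5.67×10⁻⁸ × 19.32 × 1.412×10⁸.

P ≈ 155 W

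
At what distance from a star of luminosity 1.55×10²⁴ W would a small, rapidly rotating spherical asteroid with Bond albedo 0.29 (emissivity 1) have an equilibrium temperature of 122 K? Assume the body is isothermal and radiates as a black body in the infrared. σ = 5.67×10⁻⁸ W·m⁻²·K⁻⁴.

For an isothermal black-emitting sphere, (1−a)S·πr² = σ·4πr²·T⁴ ⇒ S = 4σT⁴/(1−a).
S = 4·5.67×10⁻⁸·(122)⁴/0.710 = 70.77 W/m².
Flux falls as S = L/(4πd²), so d = √(L/(4πS)) = √(1.55×10²⁴/(4π·70.77)).

d ≈ 4.17×10¹⁰ m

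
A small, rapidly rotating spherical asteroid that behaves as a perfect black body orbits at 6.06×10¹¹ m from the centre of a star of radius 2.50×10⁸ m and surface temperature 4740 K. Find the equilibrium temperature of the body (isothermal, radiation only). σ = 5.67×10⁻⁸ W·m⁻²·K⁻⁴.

The star's surface emits σT_*⁴; at distance d the flux is S = σT_*⁴(R_*/d)².
S = 5.67×10⁻⁸·(4740)⁴·(2.50×10⁸/6.06×10¹¹)² = 4.871 W/m².
For an isothermal sphere T⁴ = (1−a)S/(4σ) = 2.148×10⁷ K⁴.

T ≈ 68.1 K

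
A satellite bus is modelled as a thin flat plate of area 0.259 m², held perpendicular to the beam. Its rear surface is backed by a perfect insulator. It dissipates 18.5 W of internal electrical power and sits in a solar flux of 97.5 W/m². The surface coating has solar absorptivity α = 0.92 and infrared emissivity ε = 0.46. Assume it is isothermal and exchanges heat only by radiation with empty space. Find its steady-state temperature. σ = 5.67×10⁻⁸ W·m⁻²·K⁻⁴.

At steady state, absorbed solar power + internal power = radiated power.
Absorbed: α·S·A_cross = 0.92·97.5·0.2590 = 23.23 W (cross-section A).
Total input = 23.23 + 18.5 = 41.73 W.
Radiated: εσ·A_surf·T⁴ with A_surf = A = 0.2590 m².
T⁴ = 41.73/(0.46·5.67×10⁻⁸·0.2590) = 6.178×10⁹ K⁴.

T ≈ 280 K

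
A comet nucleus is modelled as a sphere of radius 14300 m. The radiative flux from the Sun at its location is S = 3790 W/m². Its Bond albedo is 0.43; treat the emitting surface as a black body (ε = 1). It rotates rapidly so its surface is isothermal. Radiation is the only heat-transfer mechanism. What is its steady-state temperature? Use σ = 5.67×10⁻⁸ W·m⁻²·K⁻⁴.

T ≈ 312 K

At equilibrium, absorbed power = emitted power.
Absorbing cross-section = πr² = 6.424×10⁸ m²; emitting surface = 4πr² = 2.570×10⁹ m² (ratio 4).
(1−a)S·A_cross = εσ·A_surf·T⁴  ⇒  T⁴ = (1−a)S/(4σ).
T⁴ = 0.570·3790/(4·5.67×10⁻⁸) = 9.525×10⁹ K⁴.
T = (9.525×10⁹)^(1/4).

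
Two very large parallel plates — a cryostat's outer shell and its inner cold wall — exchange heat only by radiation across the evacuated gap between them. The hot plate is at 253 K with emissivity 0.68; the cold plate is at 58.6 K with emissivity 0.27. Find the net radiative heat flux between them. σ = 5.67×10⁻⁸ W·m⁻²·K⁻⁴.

For two infinite grey parallel plates, q = σ(T₁⁴ − T₂⁴)/(1/ε₁ + 1/ε₂ − 1).
T₁⁴ − T₂⁴ = 4.097×10⁹ − 1.179×10⁷ = 4.085×10⁹ K⁴.
1/ε₁ + 1/ε₂ − 1 = 1.471 + 3.704 − 1 = 4.174.
q = 5.67×10⁻⁸ × 4.085×10⁹ / 4.174.

q ≈ 55.5 W/m²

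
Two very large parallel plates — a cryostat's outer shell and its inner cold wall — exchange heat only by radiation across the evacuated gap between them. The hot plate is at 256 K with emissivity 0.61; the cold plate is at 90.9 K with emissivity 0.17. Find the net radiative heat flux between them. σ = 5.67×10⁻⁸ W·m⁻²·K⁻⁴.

For two infinite grey parallel plates, q = σ(T₁⁴ − T₂⁴)/(1/ε₁ + 1/ε₂ − 1).
T₁⁴ − T₂⁴ = 4.295×10⁹ − 6.827×10⁷ = 4.227×10⁹ K⁴.
1/ε₁ + 1/ε₂ − 1 = 1.639 + 5.882 − 1 = 6.522.
q = 5.67×10⁻⁸ × 4.227×10⁹ / 6.522.

q ≈ 36.7 W/m²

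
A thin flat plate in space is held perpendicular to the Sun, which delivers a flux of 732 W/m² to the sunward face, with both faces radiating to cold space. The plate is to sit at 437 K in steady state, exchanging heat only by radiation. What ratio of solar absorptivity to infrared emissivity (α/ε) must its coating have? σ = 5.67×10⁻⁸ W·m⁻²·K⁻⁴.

α/ε ≈ 5.65

Balance: αS·A = εσ·2A·T⁴ ⇒ α/ε = 2σT⁴/S.
α/ε = 2·5.67×10⁻⁸·(437)⁴/732 = 2·5.67×10⁻⁸·3.647×10¹⁰/732.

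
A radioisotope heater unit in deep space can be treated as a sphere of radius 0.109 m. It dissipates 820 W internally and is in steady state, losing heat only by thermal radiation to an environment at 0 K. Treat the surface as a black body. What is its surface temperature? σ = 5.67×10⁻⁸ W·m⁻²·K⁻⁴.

T ≈ 558 K

Steady state: internal power = radiated power, P = εσA T⁴.
Radiating area A = 4πr² = 0.1493 m².
T⁴ = P/(εσA) = 820/(1.0·5.67×10⁻⁸·0.1493) = 9.687×10¹⁰ K⁴.
T = (9.687×10¹⁰)^(1/4).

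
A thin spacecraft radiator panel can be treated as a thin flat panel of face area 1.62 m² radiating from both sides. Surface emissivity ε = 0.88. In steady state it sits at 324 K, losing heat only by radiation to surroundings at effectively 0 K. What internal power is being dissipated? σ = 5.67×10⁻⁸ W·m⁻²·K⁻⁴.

Steady state: P = εσA T⁴.
A = 2·1.62 = 3.240 m²; T⁴ = (324)⁴ = 1.102×10¹⁰ K⁴.
P = 0.88 × 5.67×10⁻⁸ × 3.240 × 1.102×10¹⁰.

P ≈ 1780 W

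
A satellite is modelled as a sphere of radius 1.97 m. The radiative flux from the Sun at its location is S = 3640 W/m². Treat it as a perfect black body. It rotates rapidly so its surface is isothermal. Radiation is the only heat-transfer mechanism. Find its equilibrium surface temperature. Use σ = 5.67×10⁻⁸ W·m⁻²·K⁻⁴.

At equilibrium, absorbed power = emitted power.
Absorbing cross-section = πr² = 12.19 m²; emitting surface = 4πr² = 48.77 m² (ratio 4).
S·A_cross = εσ·A_surf·T⁴  ⇒  T⁴ = S/(4σ).
T⁴ = 1.00·3640/(4·5.67×10⁻⁸) = 1.605×10¹⁰ K⁴.
T = (1.605×10¹⁰)^(1/4).

T ≈ 356 K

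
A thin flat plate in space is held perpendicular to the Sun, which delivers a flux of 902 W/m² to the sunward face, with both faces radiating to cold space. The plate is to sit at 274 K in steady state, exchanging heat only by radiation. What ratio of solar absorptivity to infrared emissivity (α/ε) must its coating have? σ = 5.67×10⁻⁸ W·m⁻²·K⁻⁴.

α/ε ≈ 0.709

Balance: αS·A = εσ·2A·T⁴ ⇒ α/ε = 2σT⁴/S.
α/ε = 2·5.67×10⁻⁸·(274)⁴/902 = 2·5.67×10⁻⁸·5.636×10⁹/902.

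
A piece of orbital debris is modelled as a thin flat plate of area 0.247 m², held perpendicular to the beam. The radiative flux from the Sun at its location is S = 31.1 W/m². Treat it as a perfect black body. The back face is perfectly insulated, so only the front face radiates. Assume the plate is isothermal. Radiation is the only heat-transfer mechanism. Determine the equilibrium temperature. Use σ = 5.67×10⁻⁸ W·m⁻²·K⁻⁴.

At equilibrium, absorbed power = emitted power.
Absorbing cross-section = A = 0.2470 m²; emitting surface = A = 0.2470 m² (ratio 1).
S·A_cross = εσ·A_surf·T⁴  ⇒  T⁴ = S/(1σ).
T⁴ = 1.00·31.1/(1·5.67×10⁻⁸) = 5.485×10⁸ K⁴.
T = (5.485×10⁸)^(1/4).

T ≈ 153 K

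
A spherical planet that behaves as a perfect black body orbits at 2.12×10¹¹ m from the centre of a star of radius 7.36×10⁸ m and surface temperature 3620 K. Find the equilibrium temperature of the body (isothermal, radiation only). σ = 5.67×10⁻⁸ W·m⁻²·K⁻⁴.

T ≈ 151 K

The star's surface emits σT_*⁴; at distance d the flux is S = σT_*⁴(R_*/d)².
S = 5.67×10⁻⁸·(3620)⁴·(7.36×10⁸/2.12×10¹¹)² = 117.4 W/m².
For an isothermal sphere T⁴ = (1−a)S/(4σ) = 5.174×10⁸ K⁴.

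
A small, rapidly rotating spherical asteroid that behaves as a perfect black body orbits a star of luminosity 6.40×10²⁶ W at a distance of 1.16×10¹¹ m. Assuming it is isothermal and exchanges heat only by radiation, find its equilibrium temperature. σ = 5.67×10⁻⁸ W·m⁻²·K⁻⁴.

First find the stellar flux at distance d: S = L/(4πd²) = 6.40×10²⁶/(4π·(1.16×10¹¹)²) = 3785 W/m².
For an isothermal sphere, absorbed (1−a)S·πr² = emitted σ·4πr²·T⁴, so T⁴ = (1−a)S/(4σ).
T⁴ = 1.00·3785/(4·5.67×10⁻⁸) = 1.669×10¹⁰ K⁴.

T ≈ 359 K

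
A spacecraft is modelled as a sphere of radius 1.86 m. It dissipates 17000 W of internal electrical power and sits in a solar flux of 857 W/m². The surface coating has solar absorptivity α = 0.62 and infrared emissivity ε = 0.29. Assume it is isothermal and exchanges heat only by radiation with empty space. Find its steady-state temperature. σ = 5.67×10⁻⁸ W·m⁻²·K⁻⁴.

At steady state, absorbed solar power + internal power = radiated power.
Absorbed: α·S·A_cross = 0.62·857·10.87 = 5775 W (cross-section πr²).
Total input = 5775 + 17000 = 22770 W.
Radiated: εσ·A_surf·T⁴ with A_surf = 4πr² = 43.47 m².
T⁴ = 22770/(0.29·5.67×10⁻⁸·43.47) = 3.186×10¹⁰ K⁴.

T ≈ 422 K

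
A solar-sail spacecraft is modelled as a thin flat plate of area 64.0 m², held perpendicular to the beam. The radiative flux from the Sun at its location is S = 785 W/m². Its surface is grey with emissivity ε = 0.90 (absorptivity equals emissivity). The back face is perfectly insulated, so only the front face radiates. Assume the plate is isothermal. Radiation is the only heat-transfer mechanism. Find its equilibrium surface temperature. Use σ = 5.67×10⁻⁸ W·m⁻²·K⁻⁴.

At equilibrium, absorbed power = emitted power.
Absorbing cross-section = A = 64.00 m²; emitting surface = A = 64.00 m² (ratio 1).
εS·A_cross = εσ·A_surf·T⁴  ⇒  T⁴ = S/(1σ)   (ε cancels).
T⁴ = 785/(1·5.67×10⁻⁸) = 1.384×10¹⁰ K⁴.
T = (1.384×10¹⁰)^(1/4).

T ≈ 343 K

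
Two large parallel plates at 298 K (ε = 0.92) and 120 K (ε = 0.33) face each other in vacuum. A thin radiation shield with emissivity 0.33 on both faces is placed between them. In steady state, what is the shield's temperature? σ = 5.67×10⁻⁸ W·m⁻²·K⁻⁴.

In steady state the net flux on the hot side equals that on the cold side.
σ(T₁⁴−T_s⁴)/D₁ = σ(T_s⁴−T₂⁴)/D₂, with D₁ = 1/ε₁+1/ε_s−1 = 3.117, D₂ = 1/ε_s+1/ε₂−1 = 5.061.
Solve for T_s⁴: T_s⁴ = (D₂·T₁⁴ + D₁·T₂⁴)/(D₁+D₂) = 4.959×10⁹ K⁴.

T_s ≈ 265 K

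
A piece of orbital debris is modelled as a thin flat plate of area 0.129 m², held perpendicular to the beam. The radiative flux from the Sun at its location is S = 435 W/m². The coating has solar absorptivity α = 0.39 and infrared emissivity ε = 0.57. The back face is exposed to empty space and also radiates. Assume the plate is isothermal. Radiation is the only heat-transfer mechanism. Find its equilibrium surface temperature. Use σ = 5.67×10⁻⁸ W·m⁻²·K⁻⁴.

T ≈ 226 K

At equilibrium, absorbed power = emitted power.
Absorbing cross-section = A = 0.1290 m²; emitting surface = 2A = 0.2580 m² (ratio 2).
αS·A_cross = εσ·A_surf·T⁴  ⇒  T⁴ = αS/(ε·2σ).
T⁴ = 0.390·435/(0.57·2·5.67×10⁻⁸) = 2.625×10⁹ K⁴.
T = (2.625×10⁹)^(1/4).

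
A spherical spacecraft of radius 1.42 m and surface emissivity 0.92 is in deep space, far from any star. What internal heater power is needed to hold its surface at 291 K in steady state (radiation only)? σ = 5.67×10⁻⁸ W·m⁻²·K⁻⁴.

P = εσ·4πr²·T⁴.
4πr² = 25.34 m²; T⁴ = 7.171×10⁹ K⁴.
P = 0.92·5.67×10⁻⁸·25.34·7.171×10⁹.

P ≈ 9480 W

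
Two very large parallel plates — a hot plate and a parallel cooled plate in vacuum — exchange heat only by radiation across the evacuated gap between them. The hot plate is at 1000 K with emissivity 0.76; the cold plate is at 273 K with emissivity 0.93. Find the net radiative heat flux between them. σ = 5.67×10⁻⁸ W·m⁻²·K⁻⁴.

q ≈ 40500 W/m²

For two infinite grey parallel plates, q = σ(T₁⁴ − T₂⁴)/(1/ε₁ + 1/ε₂ − 1).
T₁⁴ − T₂⁴ = 1.000×10¹² − 5.555×10⁹ = 9.944×10¹¹ K⁴.
1/ε₁ + 1/ε₂ − 1 = 1.316 + 1.075 − 1 = 1.391.
q = 5.67×10⁻⁸ × 9.944×10¹¹ / 1.391.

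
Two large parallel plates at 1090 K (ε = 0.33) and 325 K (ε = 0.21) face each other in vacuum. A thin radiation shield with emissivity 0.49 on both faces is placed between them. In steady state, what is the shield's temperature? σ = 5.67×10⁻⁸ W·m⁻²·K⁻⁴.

T_s ≈ 956 K

In steady state the net flux on the hot side equals that on the cold side.
σ(T₁⁴−T_s⁴)/D₁ = σ(T_s⁴−T₂⁴)/D₂, with D₁ = 1/ε₁+1/ε_s−1 = 4.071, D₂ = 1/ε_s+1/ε₂−1 = 5.803.
Solve for T_s⁴: T_s⁴ = (D₂·T₁⁴ + D₁·T₂⁴)/(D₁+D₂) = 8.342×10¹¹ K⁴.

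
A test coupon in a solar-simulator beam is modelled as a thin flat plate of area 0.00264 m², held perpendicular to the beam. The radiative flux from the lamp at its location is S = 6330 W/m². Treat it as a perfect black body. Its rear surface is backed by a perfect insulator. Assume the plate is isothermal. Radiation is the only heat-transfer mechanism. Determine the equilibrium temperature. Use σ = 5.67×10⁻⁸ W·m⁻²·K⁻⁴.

At equilibrium, absorbed power = emitted power.
Absorbing cross-section = A = 0.002640 m²; emitting surface = A = 0.002640 m² (ratio 1).
S·A_cross = εσ·A_surf·T⁴  ⇒  T⁴ = S/(1σ).
T⁴ = 1.00·6330/(1·5.67×10⁻⁸) = 1.116×10¹¹ K⁴.
T = (1.116×10¹¹)^(1/4).

T ≈ 578 K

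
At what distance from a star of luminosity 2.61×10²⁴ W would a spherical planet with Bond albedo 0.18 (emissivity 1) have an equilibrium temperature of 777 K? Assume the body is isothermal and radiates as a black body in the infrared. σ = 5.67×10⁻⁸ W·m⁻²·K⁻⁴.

For an isothermal black-emitting sphere, (1−a)S·πr² = σ·4πr²·T⁴ ⇒ S = 4σT⁴/(1−a).
S = 4·5.67×10⁻⁸·(777)⁴/0.820 = 1.008×10⁵ W/m².
Flux falls as S = L/(4πd²), so d = √(L/(4πS)) = √(2.61×10²⁴/(4π·1.008×10⁵)).

d ≈ 1.44×10⁹ m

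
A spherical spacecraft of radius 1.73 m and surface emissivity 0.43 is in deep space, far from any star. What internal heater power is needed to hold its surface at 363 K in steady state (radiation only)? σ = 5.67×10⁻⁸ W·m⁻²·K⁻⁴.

P ≈ 15900 W

P = εσ·4πr²·T⁴.
4πr² = 37.61 m²; T⁴ = 1.736×10¹⁰ K⁴.
P = 0.43·5.67×10⁻⁸·37.61·1.736×10¹⁰.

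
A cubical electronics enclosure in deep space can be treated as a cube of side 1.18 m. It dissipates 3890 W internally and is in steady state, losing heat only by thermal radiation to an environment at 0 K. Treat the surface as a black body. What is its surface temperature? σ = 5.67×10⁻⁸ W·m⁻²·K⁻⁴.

T ≈ 301 K

Steady state: internal power = radiated power, P = εσA T⁴.
Radiating area A = 6L² = 8.354 m².
T⁴ = P/(εσA) = 3890/(1.0·5.67×10⁻⁸·8.354) = 8.212×10⁹ K⁴.
T = (8.212×10⁹)^(1/4).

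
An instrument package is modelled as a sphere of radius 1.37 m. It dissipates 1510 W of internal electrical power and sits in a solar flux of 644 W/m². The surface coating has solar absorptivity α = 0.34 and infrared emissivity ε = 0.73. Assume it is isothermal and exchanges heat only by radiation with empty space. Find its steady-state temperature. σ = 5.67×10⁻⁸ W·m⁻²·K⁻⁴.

T ≈ 231 K

At steady state, absorbed solar power + internal power = radiated power.
Absorbed: α·S·A_cross = 0.34·644·5.896 = 1291 W (cross-section πr²).
Total input = 1291 + 1510 = 2801 W.
Radiated: εσ·A_surf·T⁴ with A_surf = 4πr² = 23.59 m².
T⁴ = 2801/(0.73·5.67×10⁻⁸·23.59) = 2.869×10⁹ K⁴.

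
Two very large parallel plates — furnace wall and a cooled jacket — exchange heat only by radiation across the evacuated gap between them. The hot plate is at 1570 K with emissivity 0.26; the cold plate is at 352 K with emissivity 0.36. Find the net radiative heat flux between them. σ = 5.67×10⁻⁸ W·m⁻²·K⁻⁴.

For two infinite grey parallel plates, q = σ(T₁⁴ − T₂⁴)/(1/ε₁ + 1/ε₂ − 1).
T₁⁴ − T₂⁴ = 6.076×10¹² − 1.535×10¹⁰ = 6.060×10¹² K⁴.
1/ε₁ + 1/ε₂ − 1 = 3.846 + 2.778 − 1 = 5.624.
q = 5.67×10⁻⁸ × 6.060×10¹² / 5.624.

q ≈ 61100 W/m²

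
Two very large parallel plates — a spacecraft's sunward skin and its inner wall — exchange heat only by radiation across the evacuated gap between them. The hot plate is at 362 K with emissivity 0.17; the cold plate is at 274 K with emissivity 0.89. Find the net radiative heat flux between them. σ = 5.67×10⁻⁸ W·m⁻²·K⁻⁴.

For two infinite grey parallel plates, q = σ(T₁⁴ − T₂⁴)/(1/ε₁ + 1/ε₂ − 1).
T₁⁴ − T₂⁴ = 1.717×10¹⁰ − 5.636×10⁹ = 1.154×10¹⁰ K⁴.
1/ε₁ + 1/ε₂ − 1 = 5.882 + 1.124 − 1 = 6.006.
q = 5.67×10⁻⁸ × 1.154×10¹⁰ / 6.006.

q ≈ 109 W/m²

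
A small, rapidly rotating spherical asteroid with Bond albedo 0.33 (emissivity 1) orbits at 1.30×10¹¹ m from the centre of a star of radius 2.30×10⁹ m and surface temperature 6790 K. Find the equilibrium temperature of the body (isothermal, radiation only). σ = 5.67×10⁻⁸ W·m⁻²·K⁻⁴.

T ≈ 578 K

The star's surface emits σT_*⁴; at distance d the flux is S = σT_*⁴(R_*/d)².
S = 5.67×10⁻⁸·(6790)⁴·(2.30×10⁹/1.30×10¹¹)² = 37730 W/m².
For an isothermal sphere T⁴ = (1−a)S/(4σ) = 1.114×10¹¹ K⁴.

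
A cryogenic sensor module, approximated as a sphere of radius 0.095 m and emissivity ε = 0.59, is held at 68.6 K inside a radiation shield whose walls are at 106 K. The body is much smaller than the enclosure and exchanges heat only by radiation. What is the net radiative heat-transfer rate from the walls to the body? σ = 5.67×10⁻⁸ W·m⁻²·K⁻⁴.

P_net ≈ 0.395 W

For a small grey body in a large enclosure: P_net = εσA(T_body⁴ − T_wall⁴).
A = 4πr² = 0.1134 m²; T_body⁴ − T_wall⁴ = 2.215×10⁷ − 1.262×10⁸ = -1.041×10⁸ K⁴.
|P_net| = 0.59·5.67×10⁻⁸·0.1134·1.041×10⁸.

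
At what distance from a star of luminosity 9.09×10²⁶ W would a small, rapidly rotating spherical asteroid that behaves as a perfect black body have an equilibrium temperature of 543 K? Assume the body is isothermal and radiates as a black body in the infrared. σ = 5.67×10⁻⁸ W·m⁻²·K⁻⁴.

d ≈ 6.06×10¹⁰ m

For an isothermal black-emitting sphere, (1−a)S·πr² = σ·4πr²·T⁴ ⇒ S = 4σT⁴/(1−a).
S = 4·5.67×10⁻⁸·(543)⁴/1.00 = 19720 W/m².
Flux falls as S = L/(4πd²), so d = √(L/(4πS)) = √(9.09×10²⁶/(4π·19720)).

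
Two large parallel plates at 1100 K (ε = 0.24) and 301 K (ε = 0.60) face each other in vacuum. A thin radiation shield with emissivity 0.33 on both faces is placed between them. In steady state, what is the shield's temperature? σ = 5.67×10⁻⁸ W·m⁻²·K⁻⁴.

T_s ≈ 862 K

In steady state the net flux on the hot side equals that on the cold side.
σ(T₁⁴−T_s⁴)/D₁ = σ(T_s⁴−T₂⁴)/D₂, with D₁ = 1/ε₁+1/ε_s−1 = 6.197, D₂ = 1/ε_s+1/ε₂−1 = 3.697.
Solve for T_s⁴: T_s⁴ = (D₂·T₁⁴ + D₁·T₂⁴)/(D₁+D₂) = 5.522×10¹¹ K⁴.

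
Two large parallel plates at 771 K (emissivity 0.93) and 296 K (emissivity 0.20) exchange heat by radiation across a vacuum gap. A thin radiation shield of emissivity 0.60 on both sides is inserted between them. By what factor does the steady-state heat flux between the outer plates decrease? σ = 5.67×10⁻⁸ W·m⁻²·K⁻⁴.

Without shield: q₀ = σΔ(T⁴)/(1/ε₁+1/ε₂−1) with denominator 5.075.
With shield the two gaps are in series; the resistances add: (1/ε₁+1/ε_s−1)+(1/ε_s+1/ε₂−1) = 1.742+5.667 = 7.409.
Heat-flux ratio q₀/q = 7.409/5.075.

factor ≈ 1.46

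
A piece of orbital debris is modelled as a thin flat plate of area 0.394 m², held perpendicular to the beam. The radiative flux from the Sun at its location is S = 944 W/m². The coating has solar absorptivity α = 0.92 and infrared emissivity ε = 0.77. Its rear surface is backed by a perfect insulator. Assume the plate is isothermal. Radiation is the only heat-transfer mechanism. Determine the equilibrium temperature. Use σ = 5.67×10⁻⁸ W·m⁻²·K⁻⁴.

At equilibrium, absorbed power = emitted power.
Absorbing cross-section = A = 0.3940 m²; emitting surface = A = 0.3940 m² (ratio 1).
αS·A_cross = εσ·A_surf·T⁴  ⇒  T⁴ = αS/(ε·1σ).
T⁴ = 0.920·944/(0.77·1·5.67×10⁻⁸) = 1.989×10¹⁰ K⁴.
T = (1.989×10¹⁰)^(1/4).

T ≈ 376 K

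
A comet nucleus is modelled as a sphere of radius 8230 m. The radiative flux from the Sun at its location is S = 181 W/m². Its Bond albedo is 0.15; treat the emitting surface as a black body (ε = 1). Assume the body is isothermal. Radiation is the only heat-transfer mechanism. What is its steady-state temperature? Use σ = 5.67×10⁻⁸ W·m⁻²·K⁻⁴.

At equilibrium, absorbed power = emitted power.
Absorbing cross-section = πr² = 2.128×10⁸ m²; emitting surface = 4πr² = 8.512×10⁸ m² (ratio 4).
(1−a)S·A_cross = εσ·A_surf·T⁴  ⇒  T⁴ = (1−a)S/(4σ).
T⁴ = 0.850·181/(4·5.67×10⁻⁸) = 6.784×10⁸ K⁴.
T = (6.784×10⁸)^(1/4).

T ≈ 161 K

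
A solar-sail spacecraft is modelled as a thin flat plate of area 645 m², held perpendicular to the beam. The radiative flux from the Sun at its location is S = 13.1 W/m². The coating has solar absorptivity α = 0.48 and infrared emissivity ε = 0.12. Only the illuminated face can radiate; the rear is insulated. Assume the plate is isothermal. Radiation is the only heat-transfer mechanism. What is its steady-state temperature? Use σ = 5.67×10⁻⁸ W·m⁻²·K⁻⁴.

T ≈ 174 K

At equilibrium, absorbed power = emitted power.
Absorbing cross-section = A = 645.0 m²; emitting surface = A = 645.0 m² (ratio 1).
αS·A_cross = εσ·A_surf·T⁴  ⇒  T⁴ = αS/(ε·1σ).
T⁴ = 0.480·13.1/(0.12·1·5.67×10⁻⁸) = 9.242×10⁸ K⁴.
T = (9.242×10⁸)^(1/4).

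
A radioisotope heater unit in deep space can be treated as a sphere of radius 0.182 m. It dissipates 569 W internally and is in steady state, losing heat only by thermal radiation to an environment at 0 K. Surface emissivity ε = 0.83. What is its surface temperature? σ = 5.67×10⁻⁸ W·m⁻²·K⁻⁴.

T ≈ 413 K

Steady state: internal power = radiated power, P = εσA T⁴.
Radiating area A = 4πr² = 0.4162 m².
T⁴ = P/(εσA) = 569/(0.83·5.67×10⁻⁸·0.4162) = 2.905×10¹⁰ K⁴.
T = (2.905×10¹⁰)^(1/4).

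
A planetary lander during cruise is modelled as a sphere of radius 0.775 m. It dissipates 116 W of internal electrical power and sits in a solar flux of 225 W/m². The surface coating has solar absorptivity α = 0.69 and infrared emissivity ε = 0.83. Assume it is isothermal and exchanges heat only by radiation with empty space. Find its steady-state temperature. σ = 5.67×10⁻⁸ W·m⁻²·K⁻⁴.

At steady state, absorbed solar power + internal power = radiated power.
Absorbed: α·S·A_cross = 0.69·225·1.887 = 292.9 W (cross-section πr²).
Total input = 292.9 + 116 = 408.9 W.
Radiated: εσ·A_surf·T⁴ with A_surf = 4πr² = 7.548 m².
T⁴ = 408.9/(0.83·5.67×10⁻⁸·7.548) = 1.151×10⁹ K⁴.

T ≈ 184 K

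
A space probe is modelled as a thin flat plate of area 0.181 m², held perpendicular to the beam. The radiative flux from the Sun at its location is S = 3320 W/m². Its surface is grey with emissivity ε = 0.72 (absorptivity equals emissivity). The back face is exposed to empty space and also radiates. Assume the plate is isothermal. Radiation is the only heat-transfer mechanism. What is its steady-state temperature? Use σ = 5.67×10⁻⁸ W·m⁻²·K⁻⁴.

T ≈ 414 K

At equilibrium, absorbed power = emitted power.
Absorbing cross-section = A = 0.1810 m²; emitting surface = 2A = 0.3620 m² (ratio 2).
εS·A_cross = εσ·A_surf·T⁴  ⇒  T⁴ = S/(2σ)   (ε cancels).
T⁴ = 3320/(2·5.67×10⁻⁸) = 2.928×10¹⁰ K⁴.
T = (2.928×10¹⁰)^(1/4).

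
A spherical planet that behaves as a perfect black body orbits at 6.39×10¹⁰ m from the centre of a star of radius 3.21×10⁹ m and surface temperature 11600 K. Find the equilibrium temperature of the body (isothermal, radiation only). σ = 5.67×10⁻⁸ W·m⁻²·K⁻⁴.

T ≈ 1840 K

The star's surface emits σT_*⁴; at distance d the flux is S = σT_*⁴(R_*/d)².
S = 5.67×10⁻⁸·(11600)⁴·(3.21×10⁹/6.39×10¹⁰)² = 2.591×10⁶ W/m².
For an isothermal sphere T⁴ = (1−a)S/(4σ) = 1.142×10¹³ K⁴.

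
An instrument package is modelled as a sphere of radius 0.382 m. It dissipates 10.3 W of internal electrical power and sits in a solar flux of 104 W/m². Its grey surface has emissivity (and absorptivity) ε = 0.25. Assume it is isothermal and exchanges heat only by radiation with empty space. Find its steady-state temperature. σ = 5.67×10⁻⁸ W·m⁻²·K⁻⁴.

At steady state, absorbed solar power + internal power = radiated power.
Absorbed: α·S·A_cross = 0.25·104·0.4584 = 11.92 W (cross-section πr²).
Total input = 11.92 + 10.3 = 22.22 W.
Radiated: εσ·A_surf·T⁴ with A_surf = 4πr² = 1.834 m².
T⁴ = 22.22/(0.25·5.67×10⁻⁸·1.834) = 8.548×10⁸ K⁴.

T ≈ 171 K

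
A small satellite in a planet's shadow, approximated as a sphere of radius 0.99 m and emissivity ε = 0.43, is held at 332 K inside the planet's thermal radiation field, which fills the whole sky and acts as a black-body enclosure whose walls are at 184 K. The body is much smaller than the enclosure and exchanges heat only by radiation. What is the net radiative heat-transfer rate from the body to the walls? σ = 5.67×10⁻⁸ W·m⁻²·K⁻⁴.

P_net ≈ 3300 W

For a small grey body in a large enclosure: P_net = εσA(T_body⁴ − T_wall⁴).
A = 4πr² = 12.32 m²; T_body⁴ − T_wall⁴ = 1.215×10¹⁰ − 1.146×10⁹ = 1.100×10¹⁰ K⁴.
|P_net| = 0.43·5.67×10⁻⁸·12.32·1.100×10¹⁰.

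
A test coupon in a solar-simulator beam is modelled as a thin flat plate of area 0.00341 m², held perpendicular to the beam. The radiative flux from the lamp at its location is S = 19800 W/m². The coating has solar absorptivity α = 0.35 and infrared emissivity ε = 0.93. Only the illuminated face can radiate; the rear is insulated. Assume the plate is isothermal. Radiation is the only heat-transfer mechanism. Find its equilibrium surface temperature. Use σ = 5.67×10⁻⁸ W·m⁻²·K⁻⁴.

T ≈ 602 K

At equilibrium, absorbed power = emitted power.
Absorbing cross-section = A = 0.003410 m²; emitting surface = A = 0.003410 m² (ratio 1).
αS·A_cross = εσ·A_surf·T⁴  ⇒  T⁴ = αS/(ε·1σ).
T⁴ = 0.350·19800/(0.93·1·5.67×10⁻⁸) = 1.314×10¹¹ K⁴.
T = (1.314×10¹¹)^(1/4).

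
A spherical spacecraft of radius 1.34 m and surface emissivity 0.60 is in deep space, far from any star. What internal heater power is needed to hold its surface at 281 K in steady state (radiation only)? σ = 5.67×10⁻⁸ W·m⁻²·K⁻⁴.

P = εσ·4πr²·T⁴.
4πr² = 22.56 m²; T⁴ = 6.235×10⁹ K⁴.
P = 0.60·5.67×10⁻⁸·22.56·6.235×10⁹.

P ≈ 4790 W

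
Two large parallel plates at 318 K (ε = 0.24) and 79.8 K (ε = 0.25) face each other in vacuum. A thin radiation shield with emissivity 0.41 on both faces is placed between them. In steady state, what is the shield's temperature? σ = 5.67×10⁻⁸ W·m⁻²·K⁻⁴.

In steady state the net flux on the hot side equals that on the cold side.
σ(T₁⁴−T_s⁴)/D₁ = σ(T_s⁴−T₂⁴)/D₂, with D₁ = 1/ε₁+1/ε_s−1 = 5.606, D₂ = 1/ε_s+1/ε₂−1 = 5.439.
Solve for T_s⁴: T_s⁴ = (D₂·T₁⁴ + D₁·T₂⁴)/(D₁+D₂) = 5.056×10⁹ K⁴.

T_s ≈ 267 K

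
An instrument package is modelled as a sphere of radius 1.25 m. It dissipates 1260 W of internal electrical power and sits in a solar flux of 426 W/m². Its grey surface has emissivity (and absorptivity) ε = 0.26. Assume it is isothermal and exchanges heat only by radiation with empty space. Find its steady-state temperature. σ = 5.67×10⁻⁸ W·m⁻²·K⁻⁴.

T ≈ 281 K

At steady state, absorbed solar power + internal power = radiated power.
Absorbed: α·S·A_cross = 0.26·426·4.909 = 543.7 W (cross-section πr²).
Total input = 543.7 + 1260 = 1804 W.
Radiated: εσ·A_surf·T⁴ with A_surf = 4πr² = 19.63 m².
T⁴ = 1804/(0.26·5.67×10⁻⁸·19.63) = 6.231×10⁹ K⁴.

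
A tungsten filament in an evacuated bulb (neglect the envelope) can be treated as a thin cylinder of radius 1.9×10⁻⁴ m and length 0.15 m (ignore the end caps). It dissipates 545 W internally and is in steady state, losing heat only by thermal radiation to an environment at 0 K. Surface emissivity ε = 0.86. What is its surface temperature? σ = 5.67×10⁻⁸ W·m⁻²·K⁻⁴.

T ≈ 2810 K

Steady state: internal power = radiated power, P = εσA T⁴.
Radiating area A = 2πrL = 1.791×10⁻⁴ m².
T⁴ = P/(εσA) = 545/(0.86·5.67×10⁻⁸·1.791×10⁻⁴) = 6.242×10¹³ K⁴.
T = (6.242×10¹³)^(1/4).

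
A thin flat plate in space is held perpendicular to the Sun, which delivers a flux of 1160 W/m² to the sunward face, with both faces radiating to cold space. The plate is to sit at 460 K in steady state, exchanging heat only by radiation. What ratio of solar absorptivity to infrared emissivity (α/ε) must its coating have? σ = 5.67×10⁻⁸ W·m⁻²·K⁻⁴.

Balance: αS·A = εσ·2A·T⁴ ⇒ α/ε = 2σT⁴/S.
α/ε = 2·5.67×10⁻⁸·(460)⁴/1160 = 2·5.67×10⁻⁸·4.477×10¹⁰/1160.

α/ε ≈ 4.38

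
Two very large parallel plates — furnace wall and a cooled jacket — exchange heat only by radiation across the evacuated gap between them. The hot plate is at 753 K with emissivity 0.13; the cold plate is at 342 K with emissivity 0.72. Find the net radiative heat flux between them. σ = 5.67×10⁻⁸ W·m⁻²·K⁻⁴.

q ≈ 2160 W/m²

For two infinite grey parallel plates, q = σ(T₁⁴ − T₂⁴)/(1/ε₁ + 1/ε₂ − 1).
T₁⁴ − T₂⁴ = 3.215×10¹¹ − 1.368×10¹⁰ = 3.078×10¹¹ K⁴.
1/ε₁ + 1/ε₂ − 1 = 7.692 + 1.389 − 1 = 8.081.
q = 5.67×10⁻⁸ × 3.078×10¹¹ / 8.081.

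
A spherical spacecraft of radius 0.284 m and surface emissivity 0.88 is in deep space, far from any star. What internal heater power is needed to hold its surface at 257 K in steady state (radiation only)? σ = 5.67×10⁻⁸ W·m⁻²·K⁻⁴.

P = εσ·4πr²·T⁴.
4πr² = 1.014 m²; T⁴ = 4.362×10⁹ K⁴.
P = 0.88·5.67×10⁻⁸·1.014·4.362×10⁹.

P ≈ 221 W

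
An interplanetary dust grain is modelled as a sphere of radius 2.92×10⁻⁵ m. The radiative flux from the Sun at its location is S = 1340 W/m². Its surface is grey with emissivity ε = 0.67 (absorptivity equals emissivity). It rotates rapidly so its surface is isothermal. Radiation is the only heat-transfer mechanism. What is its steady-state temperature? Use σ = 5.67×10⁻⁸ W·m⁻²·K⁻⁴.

T ≈ 277 K

At equilibrium, absorbed power = emitted power.
Absorbing cross-section = πr² = 2.679×10⁻⁹ m²; emitting surface = 4πr² = 1.071×10⁻⁸ m² (ratio 4).
εS·A_cross = εσ·A_surf·T⁴  ⇒  T⁴ = S/(4σ)   (ε cancels).
T⁴ = 1340/(4·5.67×10⁻⁸) = 5.908×10⁹ K⁴.
T = (5.908×10⁹)^(1/4).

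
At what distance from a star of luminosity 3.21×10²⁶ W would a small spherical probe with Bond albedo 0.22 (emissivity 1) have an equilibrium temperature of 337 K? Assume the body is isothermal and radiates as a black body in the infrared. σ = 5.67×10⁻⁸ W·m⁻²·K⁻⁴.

d ≈ 8.25×10¹⁰ m

For an isothermal black-emitting sphere, (1−a)S·πr² = σ·4πr²·T⁴ ⇒ S = 4σT⁴/(1−a).
S = 4·5.67×10⁻⁸·(337)⁴/0.780 = 3750 W/m².
Flux falls as S = L/(4πd²), so d = √(L/(4πS)) = √(3.21×10²⁶/(4π·3750)).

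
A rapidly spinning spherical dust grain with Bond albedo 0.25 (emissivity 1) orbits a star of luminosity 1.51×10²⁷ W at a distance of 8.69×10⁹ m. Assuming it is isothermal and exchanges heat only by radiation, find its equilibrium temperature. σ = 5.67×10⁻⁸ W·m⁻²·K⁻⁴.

First find the stellar flux at distance d: S = L/(4πd²) = 1.51×10²⁷/(4π·(8.69×10⁹)²) = 1.591×10⁶ W/m².
For an isothermal sphere, absorbed (1−a)S·πr² = emitted σ·4πr²·T⁴, so T⁴ = (1−a)S/(4σ).
T⁴ = 0.750·1.591×10⁶/(4·5.67×10⁻⁸) = 5.262×10¹² K⁴.

T ≈ 1510 K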